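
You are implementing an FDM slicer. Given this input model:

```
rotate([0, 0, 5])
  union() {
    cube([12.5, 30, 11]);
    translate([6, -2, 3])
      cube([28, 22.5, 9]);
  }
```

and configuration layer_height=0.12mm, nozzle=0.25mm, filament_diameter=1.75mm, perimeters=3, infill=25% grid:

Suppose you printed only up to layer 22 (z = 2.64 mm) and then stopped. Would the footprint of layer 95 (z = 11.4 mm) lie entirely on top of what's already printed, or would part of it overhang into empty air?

Compare the two slices. At z = 2.64: the cube (footprint 12.5×30) is included at this height (area 375.00 mm²); the cube at (6, -2) does not reach this height (z outside [3, 12]); Merging all regions: only the 12.5×30 cube is present, so the union is just that shape — area = 375.00 mm²; (whole slice rotated 5° about Z — lengths, areas and connectivity unchanged). At z = 11.4: the cube is absent (z outside [0, 11]); the cube at (6, -2) (footprint 28×22.5) is included at this height (area 630.00 mm²); Taking the union: only the 28×22.5 cube at (6, -2) is present, so the union is just that shape — area = 630.00 mm²; (rotated 5° about Z; rotation is an isometry so areas/perimeters/island counts are preserved). Checking containment: at z = 11.4 the cross-section extends beyond the z = 2.64 cross-section by about 496.75 mm².

part overhangs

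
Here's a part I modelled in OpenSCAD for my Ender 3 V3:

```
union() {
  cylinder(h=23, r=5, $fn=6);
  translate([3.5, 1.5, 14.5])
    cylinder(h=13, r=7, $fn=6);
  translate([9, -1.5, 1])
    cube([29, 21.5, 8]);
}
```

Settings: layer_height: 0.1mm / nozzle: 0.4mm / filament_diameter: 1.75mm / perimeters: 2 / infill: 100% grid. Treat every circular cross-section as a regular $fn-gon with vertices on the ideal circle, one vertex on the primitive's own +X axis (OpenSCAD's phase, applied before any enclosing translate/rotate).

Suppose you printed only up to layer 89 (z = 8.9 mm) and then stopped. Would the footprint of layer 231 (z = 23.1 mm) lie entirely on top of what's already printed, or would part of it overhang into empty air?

Compare the two slices. At z = 8.9: the cylinder: section is a regular 6-gon, circumradius r=5 (area = (6/2)·5.000²·sin(360°/6) = 64.95 mm²); the cylinder at (3.5, 1.5) does not reach this height (z outside [14.5, 27.5]); the cube at (9, -1.5) is present — its section is the full 29×21.5 rectangle (area 623.50 mm²); Merging all regions: the 2 present regions are separate (no shared area or edge), so areas and boundary lengths simply add and each stays a separate island — area = 688.45 mm². At z = 23.1: the cylinder is not intersected at this z (z outside [0, 23]); the r=7 cylinder at (3.5, 1.5) gives a regular 6-gon of circumradius 7 (constant along its height) (area = (6/2)·7.000²·sin(360°/6) = 127.31 mm²); the cube at (9, -1.5) does not reach this height (z outside [1, 9]); Merging all regions: only the r=7 cylinder at (3.5, 1.5) is present, so the union is just that shape — area = 127.31 mm². Checking containment: at z = 23.1 the cross-section extends beyond the z = 8.9 cross-section by about 72.75 mm².

part overhangs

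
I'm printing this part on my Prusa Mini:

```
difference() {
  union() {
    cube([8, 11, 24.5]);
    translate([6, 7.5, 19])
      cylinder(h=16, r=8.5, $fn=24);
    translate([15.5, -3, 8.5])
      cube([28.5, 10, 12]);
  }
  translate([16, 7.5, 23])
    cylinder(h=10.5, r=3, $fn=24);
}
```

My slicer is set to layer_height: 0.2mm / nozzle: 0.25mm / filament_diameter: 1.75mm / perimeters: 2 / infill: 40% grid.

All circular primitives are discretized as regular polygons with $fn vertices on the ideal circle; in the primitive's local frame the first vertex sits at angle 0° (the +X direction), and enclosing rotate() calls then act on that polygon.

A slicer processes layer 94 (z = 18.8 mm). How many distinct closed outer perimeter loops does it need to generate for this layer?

At z = 18.8 mm: the 8×11 cube contributes its full rectangle; the cylinder at (6, 7.5) is absent (z outside [19, 35]); the cube at (15.5, -3) (footprint 28.5×10) is included at this height; Combining (union): the 2 present regions are separate (no shared area or edge), so areas and boundary lengths simply add and each stays a separate island — 2 connected regions; the cylinder at (16, 7.5) is not intersected at this z (z outside [23, 33.5]); After the difference (first − rest): none of the subtracted shapes is present at this height, so that combined region is unchanged — 2 connected regions. The result has 2 disconnected regions.

2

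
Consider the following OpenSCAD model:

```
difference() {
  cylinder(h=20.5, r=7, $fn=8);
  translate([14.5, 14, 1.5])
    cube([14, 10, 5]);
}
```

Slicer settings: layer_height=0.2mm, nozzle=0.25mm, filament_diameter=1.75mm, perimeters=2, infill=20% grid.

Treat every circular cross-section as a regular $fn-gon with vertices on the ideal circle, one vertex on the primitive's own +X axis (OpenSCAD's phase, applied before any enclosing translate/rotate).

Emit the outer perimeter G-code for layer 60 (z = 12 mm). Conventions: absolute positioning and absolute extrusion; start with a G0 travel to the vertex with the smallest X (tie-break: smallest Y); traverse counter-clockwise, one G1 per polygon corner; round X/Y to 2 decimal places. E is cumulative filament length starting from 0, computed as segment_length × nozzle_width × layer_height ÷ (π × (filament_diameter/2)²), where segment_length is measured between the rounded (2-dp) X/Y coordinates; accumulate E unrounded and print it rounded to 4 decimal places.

G0 X-7.00 Y0.00 Z12.00
G1 X-4.95 Y-4.95 E0.1114
G1 X0.00 Y-7.00 E0.2227
G1 X4.95 Y-4.95 E0.3341
G1 X7.00 Y0.00 E0.4455
G1 X4.95 Y4.95 E0.5569
G1 X0.00 Y7.00 E0.6682
G1 X-4.95 Y4.95 E0.7796
G1 X-7.00 Y0.00 E0.8910

At z = 12 mm: the r=7 cylinder contributes a regular 8-gon of circumradius 7; the cube at (14.5, 14) is absent (z outside [1.5, 6.5]); After the difference (first − rest): none of the subtracted shapes is present at this height, so the r=7 cylinder is unchanged — 1 connected region. The outline is a single polygon with 8 vertices. Extrusion per mm of travel: 0.25 × 0.2 / (π × 0.875²) = 0.020788. Accumulating E over each segment gives final E = 0.8910.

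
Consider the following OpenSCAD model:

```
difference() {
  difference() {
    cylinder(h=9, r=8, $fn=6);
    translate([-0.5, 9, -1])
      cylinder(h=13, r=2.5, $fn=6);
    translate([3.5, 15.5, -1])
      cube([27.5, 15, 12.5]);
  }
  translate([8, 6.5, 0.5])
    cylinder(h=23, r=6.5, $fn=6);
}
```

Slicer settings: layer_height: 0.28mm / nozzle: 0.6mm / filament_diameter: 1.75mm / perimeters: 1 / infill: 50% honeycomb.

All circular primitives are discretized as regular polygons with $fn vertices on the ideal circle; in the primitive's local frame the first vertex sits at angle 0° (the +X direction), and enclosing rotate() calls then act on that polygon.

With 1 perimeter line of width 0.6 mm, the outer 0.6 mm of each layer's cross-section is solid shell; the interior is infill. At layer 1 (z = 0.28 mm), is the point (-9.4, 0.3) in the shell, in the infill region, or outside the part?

At z = 0.28 mm: the cylinder: section is a regular 6-gon, circumradius r=8; the r=2.5 cylinder at (-0.5, 9) gives a regular 6-gon of circumradius 2.5 (constant along its height); the 27.5×15 cube at (3.5, 15.5) contributes its full rectangle; After the difference (first − rest): starting from the r=8 cylinder, the r=2.5 cylinder at (-0.5, 9) partially overlaps it — only the 0.24 mm² overlap (of its 16.24 mm²) is removed, clipping the outline; the 27.5×15 cube at (3.5, 15.5) misses the remaining region (no effect) — 1 connected region; the cylinder at (8, 6.5) is absent (z outside [0.5, 23.5]); Subtracting the remaining from the first: none of the subtracted shapes is present at this height, so that combined region is unchanged — 1 connected region. Overall, the cross-section is a single solid region. The nearest boundary edge runs (-4.00, -6.93)→(-8.00, 0.00); distance from the point to it = 1.43 mm. The point is not inside any of the regions above, so it lies outside the cross-section (1.43 mm from the nearest boundary).

outside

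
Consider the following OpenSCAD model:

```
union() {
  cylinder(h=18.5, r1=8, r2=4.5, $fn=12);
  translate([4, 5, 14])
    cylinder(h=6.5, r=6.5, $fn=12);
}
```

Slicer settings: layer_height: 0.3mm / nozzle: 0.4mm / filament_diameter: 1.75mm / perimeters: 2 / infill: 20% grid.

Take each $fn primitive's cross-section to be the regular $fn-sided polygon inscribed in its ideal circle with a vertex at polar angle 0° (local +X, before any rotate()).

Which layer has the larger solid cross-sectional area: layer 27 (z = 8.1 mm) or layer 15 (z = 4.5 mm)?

layer 15 (z = 4.5 mm)

Layer 27 (z = 8.1): the cone: at t=0.438 of its height the radius interpolates to r₁+(r₂−r₁)t = 6.468, giving a regular 12-gon of that circumradius (area = (12/2)·6.468²·sin(360°/12) = 125.49 mm²); the cylinder at (4, 5) is absent (z outside [14, 20.5]); Combining (union): only the cone is present, so the union is just that shape — area = 125.49 mm². So its area = 125.49 mm². Layer 15 (z = 4.5): the cone contributes a regular 12-gon of circumradius 7.149 (interpolated between r1=8 and r2=4.5 at t=0.243) (area = (12/2)·7.149²·sin(360°/12) = 153.31 mm²); the cylinder at (4, 5) is absent (z outside [14, 20.5]); Merging all regions: only the cone is present, so the union is just that shape — area = 153.31 mm². So its area = 153.31 mm². Layer 15 is larger (153.31 vs 125.49 mm²).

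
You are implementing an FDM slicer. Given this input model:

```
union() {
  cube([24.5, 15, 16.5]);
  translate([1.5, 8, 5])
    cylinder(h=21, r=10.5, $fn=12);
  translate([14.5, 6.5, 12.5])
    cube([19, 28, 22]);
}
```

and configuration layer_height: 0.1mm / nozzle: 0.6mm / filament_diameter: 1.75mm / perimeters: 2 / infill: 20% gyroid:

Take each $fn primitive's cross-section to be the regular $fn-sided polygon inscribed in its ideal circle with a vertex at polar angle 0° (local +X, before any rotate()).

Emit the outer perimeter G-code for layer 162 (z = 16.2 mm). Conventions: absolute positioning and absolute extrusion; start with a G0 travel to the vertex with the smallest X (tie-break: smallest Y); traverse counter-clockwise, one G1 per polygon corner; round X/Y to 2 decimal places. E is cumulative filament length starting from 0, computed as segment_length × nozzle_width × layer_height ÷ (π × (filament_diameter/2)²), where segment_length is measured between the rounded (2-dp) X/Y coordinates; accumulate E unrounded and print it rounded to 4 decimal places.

At z = 16.2 mm: the 24.5×15 cube contributes its full rectangle; the r=10.5 cylinder at (1.5, 8) contributes a regular 12-gon of circumradius 10.5; the 19×28 cube at (14.5, 6.5) contributes its full rectangle; Taking the union: the regions partially overlap (shared area 245.97 mm²), so overlapping operands fuse into one piece — 1 connected region. The outline is a single polygon with 17 vertices. Extrusion per mm of travel: 0.6 × 0.1 / (π × 0.875²) = 0.024945. Accumulating E over each segment gives final E = 3.7990.

G0 X-9.00 Y8.00 Z16.20
G1 X-7.59 Y2.75 E0.1356
G1 X-3.75 Y-1.09 E0.2711
G1 X1.50 Y-2.50 E0.4067
G1 X6.75 Y-1.09 E0.5423
G1 X7.84 Y0.00 E0.5807
G1 X24.50 Y0.00 E0.9963
G1 X24.50 Y6.50 E1.1585
G1 X33.50 Y6.50 E1.3830
G1 X33.50 Y34.50 E2.0814
G1 X14.50 Y34.50 E2.5554
G1 X14.50 Y15.00 E3.0418
G1 X8.84 Y15.00 E3.1830
G1 X6.75 Y17.09 E3.2567
G1 X1.50 Y18.50 E3.3923
G1 X-3.75 Y17.09 E3.5279
G1 X-7.59 Y13.25 E3.6634
G1 X-9.00 Y8.00 E3.7990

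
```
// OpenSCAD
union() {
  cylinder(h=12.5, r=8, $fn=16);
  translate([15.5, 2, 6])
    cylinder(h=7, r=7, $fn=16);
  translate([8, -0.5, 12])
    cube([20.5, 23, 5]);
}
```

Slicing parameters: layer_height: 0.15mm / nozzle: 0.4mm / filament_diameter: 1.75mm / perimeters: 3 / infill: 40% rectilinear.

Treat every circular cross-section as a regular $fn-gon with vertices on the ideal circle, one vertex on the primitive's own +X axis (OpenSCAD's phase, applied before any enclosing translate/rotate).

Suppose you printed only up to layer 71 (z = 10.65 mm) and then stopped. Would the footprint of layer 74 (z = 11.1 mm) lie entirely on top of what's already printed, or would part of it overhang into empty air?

entirely on top

Compare the two slices. At z = 10.65: the r=8 cylinder contributes a regular 16-gon of circumradius 8 (area = (16/2)·8.000²·sin(360°/16) = 195.93 mm²); the cylinder at (15.5, 2): section is a regular 16-gon, circumradius r=7 (area = (16/2)·7.000²·sin(360°/16) = 150.01 mm²); the cube at (8, -0.5) is absent (z outside [12, 17]); Combining (union): the 2 present regions are separate (no shared area or edge), so areas and boundary lengths simply add and each stays a separate island — area = 345.95 mm². At z = 11.1: the r=8 cylinder gives a regular 16-gon of circumradius 8 (constant along its height) (area = (16/2)·8.000²·sin(360°/16) = 195.93 mm²); the cylinder at (15.5, 2): section is a regular 16-gon, circumradius r=7 (area = (16/2)·7.000²·sin(360°/16) = 150.01 mm²); the cube at (8, -0.5) does not reach this height (z outside [12, 17]); Merging all regions: the 2 present regions are separate (no shared area or edge), so areas and boundary lengths simply add and each stays a separate island — area = 345.95 mm². Checking containment: the cross-section at z = 11.1 is a subset of the cross-section at z = 10.65.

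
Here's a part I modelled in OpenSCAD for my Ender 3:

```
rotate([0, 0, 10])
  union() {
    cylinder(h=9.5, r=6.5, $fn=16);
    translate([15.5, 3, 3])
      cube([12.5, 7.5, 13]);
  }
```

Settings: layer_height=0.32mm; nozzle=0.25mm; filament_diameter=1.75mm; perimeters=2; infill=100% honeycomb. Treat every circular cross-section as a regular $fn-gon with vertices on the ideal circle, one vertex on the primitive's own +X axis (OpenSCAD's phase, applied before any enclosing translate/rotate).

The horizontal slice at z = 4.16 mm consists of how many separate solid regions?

2

At z = 4.16 mm: the r=6.5 cylinder gives a regular 16-gon of circumradius 6.5 (constant along its height); the cube at (15.5, 3) is present — its section is the full 12.5×7.5 rectangle; Taking the union: the 2 present regions are separate (no shared area or edge), so areas and boundary lengths simply add and each stays a separate island — 2 connected regions; (rotated 10° about Z; rotation is an isometry so areas/perimeters/island counts are preserved). The result has 2 disconnected regions.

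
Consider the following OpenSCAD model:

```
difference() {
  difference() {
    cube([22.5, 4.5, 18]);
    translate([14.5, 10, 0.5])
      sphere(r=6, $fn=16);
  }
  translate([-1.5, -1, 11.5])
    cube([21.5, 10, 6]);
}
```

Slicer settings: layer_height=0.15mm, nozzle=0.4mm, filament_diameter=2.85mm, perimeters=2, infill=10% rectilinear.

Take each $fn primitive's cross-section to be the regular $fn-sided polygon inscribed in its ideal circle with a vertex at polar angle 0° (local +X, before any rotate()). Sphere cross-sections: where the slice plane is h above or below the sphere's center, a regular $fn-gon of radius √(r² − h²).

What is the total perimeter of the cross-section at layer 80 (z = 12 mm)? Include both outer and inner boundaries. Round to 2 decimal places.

At z = 12 mm: the cube (footprint 22.5×4.5) is included at this height (perimeter 54.00 mm); the sphere at (14.5, 10) is not intersected at this z (|z−center|=11.500 > r=6); Subtracting the remaining from the first: none of the subtracted shapes is present at this height, so the 22.5×4.5 cube is unchanged — boundary = 54.00 mm; the cube at (-1.5, -1) (footprint 21.5×10) is included at this height (perimeter 63.00 mm); After the difference (first − rest): starting from that combined region, the 21.5×10 cube at (-1.5, -1) partially overlaps it — only the 90.00 mm² overlap (of its 215.00 mm²) is removed, clipping the outline — boundary = 14.00 mm. Overall, the cross-section is a single solid region. Total boundary length (outer) = 14.00 mm.

14.00 mm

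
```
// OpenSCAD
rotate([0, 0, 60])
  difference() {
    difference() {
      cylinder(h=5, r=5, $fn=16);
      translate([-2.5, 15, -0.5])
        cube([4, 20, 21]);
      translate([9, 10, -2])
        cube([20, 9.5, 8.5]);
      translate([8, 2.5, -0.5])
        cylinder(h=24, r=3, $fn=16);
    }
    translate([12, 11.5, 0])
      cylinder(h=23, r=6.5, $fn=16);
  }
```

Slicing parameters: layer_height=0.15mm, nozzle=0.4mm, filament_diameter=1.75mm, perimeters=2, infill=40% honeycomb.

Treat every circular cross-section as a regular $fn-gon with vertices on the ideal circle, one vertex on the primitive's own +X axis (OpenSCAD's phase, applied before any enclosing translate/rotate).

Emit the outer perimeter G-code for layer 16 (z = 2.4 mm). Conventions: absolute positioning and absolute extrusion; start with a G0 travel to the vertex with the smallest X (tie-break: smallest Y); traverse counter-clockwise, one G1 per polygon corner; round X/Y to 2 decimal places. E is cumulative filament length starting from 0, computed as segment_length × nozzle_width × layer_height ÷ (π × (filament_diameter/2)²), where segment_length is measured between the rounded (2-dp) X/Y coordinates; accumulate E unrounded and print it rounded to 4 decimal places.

At z = 2.4 mm: the r=5 cylinder gives a regular 16-gon of circumradius 5 (constant along its height); the cube at (-2.5, 15) (footprint 4×20) is included at this height; the cube at (9, 10) is present — its section is the full 20×9.5 rectangle; the r=3 cylinder at (8, 2.5) contributes a regular 16-gon of circumradius 3; After the difference (first − rest): starting from the r=5 cylinder, the 4×20 cube at (-2.5, 15) misses the remaining region (no effect); the 20×9.5 cube at (9, 10) misses the remaining region (no effect); the r=3 cylinder at (8, 2.5) misses the remaining region (no effect) — 1 connected region; the r=6.5 cylinder at (12, 11.5) contributes a regular 16-gon of circumradius 6.5; Subtracting the remaining from the first: starting from the result so far, the r=6.5 cylinder at (12, 11.5) misses the remaining region (no effect) — 1 connected region; (rotated 60° about Z; rotation is an isometry so areas/perimeters/island counts are preserved). The outline is a single polygon with 16 vertices. Extrusion per mm of travel: 0.4 × 0.15 / (π × 0.875²) = 0.024945. Accumulating E over each segment gives final E = 0.7787.

G0 X-4.96 Y0.65 Z2.40
G1 X-4.83 Y-1.29 E0.0485
G1 X-3.97 Y-3.04 E0.0971
G1 X-2.50 Y-4.33 E0.1459
G1 X-0.65 Y-4.96 E0.1947
G1 X1.29 Y-4.83 E0.2432
G1 X3.04 Y-3.97 E0.2918
G1 X4.33 Y-2.50 E0.3406
G1 X4.96 Y-0.65 E0.3894
G1 X4.83 Y1.29 E0.4379
G1 X3.97 Y3.04 E0.4865
G1 X2.50 Y4.33 E0.5353
G1 X0.65 Y4.96 E0.5840
G1 X-1.29 Y4.83 E0.6325
G1 X-3.04 Y3.97 E0.6812
G1 X-4.33 Y2.50 E0.7300
G1 X-4.96 Y0.65 E0.7787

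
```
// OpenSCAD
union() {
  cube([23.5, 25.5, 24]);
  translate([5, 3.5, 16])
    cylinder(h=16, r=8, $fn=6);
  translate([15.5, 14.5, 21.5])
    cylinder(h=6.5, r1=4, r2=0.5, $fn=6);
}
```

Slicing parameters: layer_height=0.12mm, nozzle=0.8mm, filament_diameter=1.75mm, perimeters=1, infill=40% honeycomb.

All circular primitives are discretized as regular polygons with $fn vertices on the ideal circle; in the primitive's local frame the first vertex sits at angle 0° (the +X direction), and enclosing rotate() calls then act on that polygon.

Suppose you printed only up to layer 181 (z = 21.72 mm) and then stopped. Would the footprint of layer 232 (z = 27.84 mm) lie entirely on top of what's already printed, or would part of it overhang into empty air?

Compare the two slices. At z = 21.72: the cube (footprint 23.5×25.5) is included at this height (area 599.25 mm²); the r=8 cylinder at (5, 3.5) contributes a regular 6-gon of circumradius 8 (area = (6/2)·8.000²·sin(360°/6) = 166.28 mm²); the cone at (15.5, 14.5): at t=0.034 of its height the radius interpolates to r₁+(r₂−r₁)t = 3.882, giving a regular 6-gon of that circumradius (area = (6/2)·3.882²·sin(360°/6) = 39.14 mm²); Merging all regions: the regions partially overlap — summed areas 804.67 mm² minus the doubly-counted overlap 156.45 mm² gives 648.22 mm² — area = 648.22 mm². At z = 27.84: the cube does not reach this height (z outside [0, 24]); the r=8 cylinder at (5, 3.5) gives a regular 6-gon of circumradius 8 (constant along its height) (area = (6/2)·8.000²·sin(360°/6) = 166.28 mm²); the cone at (15.5, 14.5) (r1=4→r2=0.5) has section circumradius 0.586 here — a regular 6-gon (area = (6/2)·0.586²·sin(360°/6) = 0.89 mm²); Taking the union: the 2 present regions are separate (no shared area or edge), so areas and boundary lengths simply add and each stays a separate island — area = 167.17 mm². Checking containment: the cross-section at z = 27.84 is a subset of the cross-section at z = 21.72.

entirely on top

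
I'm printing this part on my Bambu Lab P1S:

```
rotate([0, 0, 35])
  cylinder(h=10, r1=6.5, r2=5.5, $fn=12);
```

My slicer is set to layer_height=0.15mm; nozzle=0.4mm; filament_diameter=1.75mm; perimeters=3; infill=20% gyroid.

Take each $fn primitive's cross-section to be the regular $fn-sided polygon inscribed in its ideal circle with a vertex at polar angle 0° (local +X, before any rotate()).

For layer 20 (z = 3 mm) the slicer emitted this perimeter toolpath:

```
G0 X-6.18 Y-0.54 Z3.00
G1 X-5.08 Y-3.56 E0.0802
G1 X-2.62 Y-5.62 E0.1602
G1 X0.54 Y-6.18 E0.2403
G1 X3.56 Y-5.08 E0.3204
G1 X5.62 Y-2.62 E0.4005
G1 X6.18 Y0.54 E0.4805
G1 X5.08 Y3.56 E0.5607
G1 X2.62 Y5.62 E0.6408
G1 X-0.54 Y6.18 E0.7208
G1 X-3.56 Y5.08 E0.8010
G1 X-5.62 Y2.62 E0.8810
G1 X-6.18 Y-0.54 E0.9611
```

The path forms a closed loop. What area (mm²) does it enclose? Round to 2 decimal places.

Apply the shoelace formula to the sequence of (X, Y) vertices; enclosed area = 115.41 mm².

115.41 mm²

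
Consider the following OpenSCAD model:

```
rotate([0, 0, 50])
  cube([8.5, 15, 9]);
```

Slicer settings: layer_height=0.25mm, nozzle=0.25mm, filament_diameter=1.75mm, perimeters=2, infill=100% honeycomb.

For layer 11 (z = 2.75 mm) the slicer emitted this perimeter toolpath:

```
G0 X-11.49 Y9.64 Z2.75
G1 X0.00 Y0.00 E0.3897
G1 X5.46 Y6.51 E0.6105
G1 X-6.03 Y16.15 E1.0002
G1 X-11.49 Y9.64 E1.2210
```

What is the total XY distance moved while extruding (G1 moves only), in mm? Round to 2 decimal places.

46.99 mm

Sum the Euclidean lengths of each G1 segment: total = 46.99 mm.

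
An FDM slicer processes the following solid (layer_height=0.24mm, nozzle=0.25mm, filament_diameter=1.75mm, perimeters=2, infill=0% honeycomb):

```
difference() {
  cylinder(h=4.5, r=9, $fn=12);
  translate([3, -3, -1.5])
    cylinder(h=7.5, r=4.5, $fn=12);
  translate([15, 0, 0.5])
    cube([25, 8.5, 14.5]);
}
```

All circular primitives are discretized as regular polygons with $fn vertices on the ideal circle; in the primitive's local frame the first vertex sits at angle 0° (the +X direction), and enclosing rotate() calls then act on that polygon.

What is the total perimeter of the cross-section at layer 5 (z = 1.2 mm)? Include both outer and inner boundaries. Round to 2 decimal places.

At z = 1.2 mm: the r=9 cylinder gives a regular 12-gon of circumradius 9 (constant along its height) (perimeter = 2·12·9.000·sin(180°/12) = 55.90 mm); the r=4.5 cylinder at (3, -3) gives a regular 12-gon of circumradius 4.5 (constant along its height) (perimeter = 2·12·4.500·sin(180°/12) = 27.95 mm); the cube at (15, 0) (footprint 25×8.5) is included at this height (perimeter 67.00 mm); After the difference (first − rest): starting from the r=9 cylinder, the r=4.5 cylinder at (3, -3) lies wholly inside it (removes its full 60.75 mm² and its 27.95 mm outline becomes a hole wall); the 25×8.5 cube at (15, 0) misses the remaining region (no effect) — boundary (outer + 1 inner loop) = 83.86 mm. Overall, the cross-section is one region with 1 hole. Total boundary length (outer + inner) = 83.86 mm.

83.86 mm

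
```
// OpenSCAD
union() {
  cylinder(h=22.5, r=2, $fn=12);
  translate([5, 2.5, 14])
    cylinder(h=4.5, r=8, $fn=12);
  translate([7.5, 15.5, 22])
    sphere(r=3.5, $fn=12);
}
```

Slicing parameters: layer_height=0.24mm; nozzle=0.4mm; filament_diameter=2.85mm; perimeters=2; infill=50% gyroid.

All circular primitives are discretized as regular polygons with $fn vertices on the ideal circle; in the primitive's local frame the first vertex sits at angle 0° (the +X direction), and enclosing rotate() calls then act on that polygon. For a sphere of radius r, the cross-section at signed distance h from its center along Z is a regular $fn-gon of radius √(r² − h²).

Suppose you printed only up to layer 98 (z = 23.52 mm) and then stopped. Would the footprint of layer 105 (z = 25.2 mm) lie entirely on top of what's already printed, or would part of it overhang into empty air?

Compare the two slices. At z = 23.52: the cylinder does not reach this height (z outside [0, 22.5]); the cylinder at (5, 2.5) is not intersected at this z (z outside [14, 18.5]); the sphere at (7.5, 15.5): section is a regular 12-gon, circumradius = √(r²−h²) = √(3.5²−1.52²) = 3.153 (area = (12/2)·3.153²·sin(360°/12) = 29.82 mm²); Merging all regions: only the r=3.5 sphere at (7.5, 15.5) is present, so the union is just that shape — area = 29.82 mm². At z = 25.2: the cylinder is absent (z outside [0, 22.5]); the cylinder at (5, 2.5) is not intersected at this z (z outside [14, 18.5]); the r=3.5 sphere at (7.5, 15.5) contributes a regular 12-gon of circumradius √(3.5²−3.2²) = 1.418 (area = (12/2)·1.418²·sin(360°/12) = 6.03 mm²); Taking the union: only the r=3.5 sphere at (7.5, 15.5) is present, so the union is just that shape — area = 6.03 mm². Checking containment: the cross-section at z = 25.2 is a subset of the cross-section at z = 23.52.

entirely on top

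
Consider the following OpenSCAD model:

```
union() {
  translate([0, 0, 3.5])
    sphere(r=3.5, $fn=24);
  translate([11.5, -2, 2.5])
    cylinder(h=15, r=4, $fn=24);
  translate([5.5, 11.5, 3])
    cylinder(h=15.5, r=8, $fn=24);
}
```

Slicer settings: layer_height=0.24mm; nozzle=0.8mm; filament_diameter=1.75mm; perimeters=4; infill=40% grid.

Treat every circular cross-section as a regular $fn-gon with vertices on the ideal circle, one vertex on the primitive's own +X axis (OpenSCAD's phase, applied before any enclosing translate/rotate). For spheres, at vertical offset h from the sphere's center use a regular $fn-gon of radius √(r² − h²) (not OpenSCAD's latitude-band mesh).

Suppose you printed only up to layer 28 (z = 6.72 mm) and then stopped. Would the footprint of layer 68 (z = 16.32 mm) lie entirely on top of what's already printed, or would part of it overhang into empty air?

entirely on top

Compare the two slices. At z = 6.72: the r=3.5 sphere slices to a regular 24-gon of circumradius 1.372 (√(r²−h²) with h=3.22 from center) (area = (24/2)·1.372²·sin(360°/24) = 5.84 mm²); the r=4 cylinder at (11.5, -2) gives a regular 24-gon of circumradius 4 (constant along its height) (area = (24/2)·4.000²·sin(360°/24) = 49.69 mm²); the r=8 cylinder at (5.5, 11.5) contributes a regular 24-gon of circumradius 8 (area = (24/2)·8.000²·sin(360°/24) = 198.77 mm²); Taking the union: the 3 present regions are separate (no shared area or edge), so areas and boundary lengths simply add and each stays a separate island — area = 254.31 mm². At z = 16.32: the sphere does not reach this height (|z−center|=12.820 > r=3.5); the r=4 cylinder at (11.5, -2) gives a regular 24-gon of circumradius 4 (constant along its height) (area = (24/2)·4.000²·sin(360°/24) = 49.69 mm²); the r=8 cylinder at (5.5, 11.5) gives a regular 24-gon of circumradius 8 (constant along its height) (area = (24/2)·8.000²·sin(360°/24) = 198.77 mm²); Merging all regions: the 2 present regions are separate (no shared area or edge), so areas and boundary lengths simply add and each stays a separate island — area = 248.47 mm². Checking containment: the cross-section at z = 16.32 is a subset of the cross-section at z = 6.72.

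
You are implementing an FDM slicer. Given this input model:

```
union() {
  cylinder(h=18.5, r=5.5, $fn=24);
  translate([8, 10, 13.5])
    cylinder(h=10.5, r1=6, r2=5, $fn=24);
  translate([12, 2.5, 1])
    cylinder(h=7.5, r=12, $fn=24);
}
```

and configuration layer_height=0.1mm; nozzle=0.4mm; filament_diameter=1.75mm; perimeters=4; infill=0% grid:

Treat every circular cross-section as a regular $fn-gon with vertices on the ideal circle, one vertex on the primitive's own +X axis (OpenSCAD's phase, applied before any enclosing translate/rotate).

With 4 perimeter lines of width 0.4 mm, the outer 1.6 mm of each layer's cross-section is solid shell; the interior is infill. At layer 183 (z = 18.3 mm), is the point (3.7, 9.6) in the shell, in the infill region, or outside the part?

At z = 18.3 mm: the cylinder: section is a regular 24-gon, circumradius r=5.5; the cone at (8, 10) (r1=6→r2=5) has section circumradius 5.543 here — a regular 24-gon; the cylinder at (12, 2.5) is not intersected at this z (z outside [1, 8.5]); Combining (union): the 2 present regions are separate (no shared area or edge), so areas and boundary lengths simply add and each stays a separate island — 2 connected regions. Overall, the cross-section has 2 separate islands. The nearest boundary edge runs (2.65, 8.57)→(2.46, 10.00); distance from the point to it = 1.18 mm. (Shell/infill is judged within the island containing the point — the largest one.) The point is inside the cross-section, 1.18 mm from the nearest boundary — within the 1.6 mm shell band (4 × 0.4).

shell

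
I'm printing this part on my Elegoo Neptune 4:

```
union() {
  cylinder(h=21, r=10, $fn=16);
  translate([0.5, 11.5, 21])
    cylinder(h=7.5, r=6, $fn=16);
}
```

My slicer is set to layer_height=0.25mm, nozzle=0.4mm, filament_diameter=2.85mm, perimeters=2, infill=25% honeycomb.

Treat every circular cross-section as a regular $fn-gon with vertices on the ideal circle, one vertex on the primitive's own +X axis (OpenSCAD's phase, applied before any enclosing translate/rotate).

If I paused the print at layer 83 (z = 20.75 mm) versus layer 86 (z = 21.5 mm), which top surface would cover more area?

Layer 83 (z = 20.75): the cylinder: section is a regular 16-gon, circumradius r=10 (area = (16/2)·10.000²·sin(360°/16) = 306.15 mm²); the cylinder at (0.5, 11.5) is not intersected at this z (z outside [21, 28.5]); Combining (union): only the r=10 cylinder is present, so the union is just that shape — area = 306.15 mm². So its area = 306.15 mm². Layer 86 (z = 21.5): the cylinder is absent (z outside [0, 21]); the cylinder at (0.5, 11.5): section is a regular 16-gon, circumradius r=6 (area = (16/2)·6.000²·sin(360°/16) = 110.21 mm²); Taking the union: only the r=6 cylinder at (0.5, 11.5) is present, so the union is just that shape — area = 110.21 mm². So its area = 110.21 mm². Layer 83 is larger (306.15 vs 110.21 mm²).

layer 83 (z = 20.75 mm)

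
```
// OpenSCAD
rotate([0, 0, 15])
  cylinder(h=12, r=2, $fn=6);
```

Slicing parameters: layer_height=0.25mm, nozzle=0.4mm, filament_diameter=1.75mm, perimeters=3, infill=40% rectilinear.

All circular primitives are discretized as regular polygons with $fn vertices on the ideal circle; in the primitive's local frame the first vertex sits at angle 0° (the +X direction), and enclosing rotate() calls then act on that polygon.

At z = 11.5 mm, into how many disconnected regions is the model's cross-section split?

1

At z = 11.5 mm: the r=2 cylinder contributes a regular 6-gon of circumradius 2; (whole slice rotated 15° about Z — lengths, areas and connectivity unchanged). The result has 1 disconnected region.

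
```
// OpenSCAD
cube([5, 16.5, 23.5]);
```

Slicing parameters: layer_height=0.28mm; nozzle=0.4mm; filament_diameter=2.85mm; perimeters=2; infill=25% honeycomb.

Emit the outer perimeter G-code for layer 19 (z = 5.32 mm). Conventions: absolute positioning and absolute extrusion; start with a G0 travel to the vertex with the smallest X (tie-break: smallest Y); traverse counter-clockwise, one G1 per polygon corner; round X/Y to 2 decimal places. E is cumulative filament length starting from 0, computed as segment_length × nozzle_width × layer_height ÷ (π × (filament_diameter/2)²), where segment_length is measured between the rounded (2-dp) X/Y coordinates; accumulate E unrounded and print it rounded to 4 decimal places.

At z = 5.32 mm: the cube (footprint 5×16.5) is included at this height. The outline is a single polygon with 4 vertices. Extrusion per mm of travel: 0.4 × 0.28 / (π × 1.425²) = 0.017557. Accumulating E over each segment gives final E = 0.7549.

G0 X0.00 Y0.00 Z5.32
G1 X5.00 Y0.00 E0.0878
G1 X5.00 Y16.50 E0.3775
G1 X0.00 Y16.50 E0.4652
G1 X0.00 Y0.00 E0.7549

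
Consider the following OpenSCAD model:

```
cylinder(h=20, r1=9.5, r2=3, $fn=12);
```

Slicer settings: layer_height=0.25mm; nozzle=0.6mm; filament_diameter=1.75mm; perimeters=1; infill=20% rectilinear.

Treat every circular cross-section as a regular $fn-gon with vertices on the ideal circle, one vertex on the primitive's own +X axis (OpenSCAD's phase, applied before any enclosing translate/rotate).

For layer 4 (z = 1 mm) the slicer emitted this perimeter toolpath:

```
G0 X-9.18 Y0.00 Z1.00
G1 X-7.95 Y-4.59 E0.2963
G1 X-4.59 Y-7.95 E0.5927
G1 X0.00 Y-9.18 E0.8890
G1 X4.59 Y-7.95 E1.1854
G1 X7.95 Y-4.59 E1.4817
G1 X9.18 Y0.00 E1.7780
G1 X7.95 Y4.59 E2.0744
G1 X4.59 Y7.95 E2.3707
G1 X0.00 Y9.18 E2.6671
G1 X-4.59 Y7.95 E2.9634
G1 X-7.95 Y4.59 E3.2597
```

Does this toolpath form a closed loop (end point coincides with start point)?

Start point (G0): (-9.18, 0.00). End point (last G1): the path does not return to the start — open.

no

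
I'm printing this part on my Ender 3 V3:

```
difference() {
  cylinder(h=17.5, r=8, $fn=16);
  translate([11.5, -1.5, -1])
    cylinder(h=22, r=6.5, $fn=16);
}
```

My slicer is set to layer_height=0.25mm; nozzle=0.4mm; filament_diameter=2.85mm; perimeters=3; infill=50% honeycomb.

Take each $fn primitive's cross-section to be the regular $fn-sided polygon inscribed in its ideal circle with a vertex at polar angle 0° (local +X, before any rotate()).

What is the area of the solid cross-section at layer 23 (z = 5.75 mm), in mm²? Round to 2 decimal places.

180.52 mm²

At z = 5.75 mm: the r=8 cylinder gives a regular 16-gon of circumradius 8 (constant along its height) (area = (16/2)·8.000²·sin(360°/16) = 195.93 mm²); the r=6.5 cylinder at (11.5, -1.5) gives a regular 16-gon of circumradius 6.5 (constant along its height) (area = (16/2)·6.500²·sin(360°/16) = 129.35 mm²); Subtracting the remaining from the first: starting from the r=8 cylinder (195.93 mm²), the r=6.5 cylinder at (11.5, -1.5) partially overlaps it — only the 15.42 mm² overlap (of its 129.35 mm²) is removed, clipping the outline — area = 180.52 mm². Overall, the cross-section is a single solid region. Net area = 180.52 mm².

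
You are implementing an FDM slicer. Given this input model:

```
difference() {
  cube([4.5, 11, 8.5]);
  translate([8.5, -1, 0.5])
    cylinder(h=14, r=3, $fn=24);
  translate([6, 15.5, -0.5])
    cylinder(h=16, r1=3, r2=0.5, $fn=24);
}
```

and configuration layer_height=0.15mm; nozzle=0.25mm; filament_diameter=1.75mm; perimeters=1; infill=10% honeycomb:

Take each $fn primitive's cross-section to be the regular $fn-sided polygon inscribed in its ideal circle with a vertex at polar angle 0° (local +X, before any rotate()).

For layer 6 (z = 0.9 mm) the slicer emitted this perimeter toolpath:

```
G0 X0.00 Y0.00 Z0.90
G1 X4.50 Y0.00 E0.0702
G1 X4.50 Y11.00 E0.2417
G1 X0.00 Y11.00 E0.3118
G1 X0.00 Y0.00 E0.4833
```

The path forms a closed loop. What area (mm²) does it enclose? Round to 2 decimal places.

49.50 mm²

Apply the shoelace formula to the sequence of (X, Y) vertices; enclosed area = 49.50 mm².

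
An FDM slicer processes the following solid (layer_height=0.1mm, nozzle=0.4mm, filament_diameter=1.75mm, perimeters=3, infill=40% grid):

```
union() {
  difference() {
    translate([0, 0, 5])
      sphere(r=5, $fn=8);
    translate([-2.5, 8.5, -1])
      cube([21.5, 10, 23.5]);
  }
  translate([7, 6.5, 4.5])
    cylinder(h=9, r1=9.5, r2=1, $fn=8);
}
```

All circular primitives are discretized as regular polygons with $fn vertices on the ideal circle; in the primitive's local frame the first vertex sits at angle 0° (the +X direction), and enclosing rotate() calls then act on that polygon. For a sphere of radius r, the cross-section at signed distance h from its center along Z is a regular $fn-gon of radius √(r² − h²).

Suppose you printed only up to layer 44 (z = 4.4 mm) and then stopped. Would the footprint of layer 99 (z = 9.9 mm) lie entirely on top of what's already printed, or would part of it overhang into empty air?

Compare the two slices. At z = 4.4: the r=5 sphere contributes a regular 8-gon of circumradius √(5²−0.6²) = 4.964 (area = (8/2)·4.964²·sin(360°/8) = 69.69 mm²); the cube at (-2.5, 8.5) (footprint 21.5×10) is included at this height (area 215.00 mm²); Taking the first minus the rest: starting from the r=5 sphere (69.69 mm²), the 21.5×10 cube at (-2.5, 8.5) misses the remaining region (no effect) — area = 69.69 mm²; the cone at (7, 6.5) does not reach this height (z outside [4.5, 13.5]); Combining (union): only the result so far is present, so the union is just that shape — area = 69.69 mm². At z = 9.9: the r=5 sphere slices to a regular 8-gon of circumradius 0.995 (√(r²−h²) with h=4.9 from center) (area = (8/2)·0.995²·sin(360°/8) = 2.80 mm²); the cube at (-2.5, 8.5) is present — its section is the full 21.5×10 rectangle (area 215.00 mm²); After the difference (first − rest): starting from the r=5 sphere (2.80 mm²), the 21.5×10 cube at (-2.5, 8.5) misses the remaining region (no effect) — area = 2.80 mm²; the cone at (7, 6.5) (r1=9.5→r2=1) has section circumradius 4.400 here — a regular 8-gon (area = (8/2)·4.400²·sin(360°/8) = 54.76 mm²); Taking the union: the 2 present regions are separate (no shared area or edge), so areas and boundary lengths simply add and each stays a separate island — area = 57.56 mm². Checking containment: at z = 9.9 the cross-section extends beyond the z = 4.4 cross-section by about 54.76 mm².

part overhangs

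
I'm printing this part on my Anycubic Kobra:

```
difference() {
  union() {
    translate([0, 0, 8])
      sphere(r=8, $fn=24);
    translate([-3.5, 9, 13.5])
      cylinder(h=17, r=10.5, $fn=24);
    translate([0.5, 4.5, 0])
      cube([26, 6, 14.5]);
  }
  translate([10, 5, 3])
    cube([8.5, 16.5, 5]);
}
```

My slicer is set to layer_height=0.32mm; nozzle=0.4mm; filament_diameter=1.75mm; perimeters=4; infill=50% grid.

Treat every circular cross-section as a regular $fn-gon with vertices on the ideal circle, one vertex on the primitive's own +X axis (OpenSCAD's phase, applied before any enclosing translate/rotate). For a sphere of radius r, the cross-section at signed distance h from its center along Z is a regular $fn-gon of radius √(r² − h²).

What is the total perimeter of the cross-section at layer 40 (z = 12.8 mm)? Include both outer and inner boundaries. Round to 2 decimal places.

At z = 12.8 mm: the sphere: section is a regular 24-gon, circumradius = √(r²−h²) = √(8²−4.8²) = 6.400 (perimeter = 2·24·6.400·sin(180°/24) = 40.10 mm); the cylinder at (-3.5, 9) is absent (z outside [13.5, 30.5]); the cube at (0.5, 4.5) (footprint 26×6) is included at this height (perimeter 64.00 mm); Combining (union): the regions partially overlap (shared area 4.84 mm²), so the edge portions inside another operand are dropped and the merged outline is re-measured after clipping — boundary = 93.68 mm; the cube at (10, 5) is absent (z outside [3, 8]); Taking the first minus the rest: none of the subtracted shapes is present at this height, so the result so far is unchanged — boundary = 93.68 mm. Overall, the cross-section is a single solid region. Total boundary length (outer) = 93.68 mm.

93.68 mm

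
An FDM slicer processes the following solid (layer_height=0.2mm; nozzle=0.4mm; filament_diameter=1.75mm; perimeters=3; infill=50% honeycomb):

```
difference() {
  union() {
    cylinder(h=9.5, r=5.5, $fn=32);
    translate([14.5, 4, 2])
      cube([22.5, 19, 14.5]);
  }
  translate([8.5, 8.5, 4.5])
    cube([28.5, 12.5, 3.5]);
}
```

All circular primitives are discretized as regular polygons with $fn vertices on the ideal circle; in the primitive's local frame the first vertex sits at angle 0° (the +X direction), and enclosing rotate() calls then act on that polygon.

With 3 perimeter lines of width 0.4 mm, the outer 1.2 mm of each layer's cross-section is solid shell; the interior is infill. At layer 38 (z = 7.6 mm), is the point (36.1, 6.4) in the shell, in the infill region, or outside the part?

At z = 7.6 mm: the cylinder: section is a regular 32-gon, circumradius r=5.5; the 22.5×19 cube at (14.5, 4) contributes its full rectangle; Taking the union: the 2 present regions are separate (no shared area or edge), so areas and boundary lengths simply add and each stays a separate island — 2 connected regions; the 28.5×12.5 cube at (8.5, 8.5) contributes its full rectangle; Taking the first minus the rest: starting from that combined region, the 28.5×12.5 cube at (8.5, 8.5) partially overlaps it — only the 281.25 mm² overlap (of its 356.25 mm²) is removed, clipping the outline — 3 connected regions. Overall, the cross-section has 3 separate islands. The nearest boundary edge runs (37.00, 8.50)→(37.00, 4.00); distance from the point to it = 0.90 mm. (Shell/infill is judged within the island containing the point — the largest one.) The point is inside the cross-section, 0.90 mm from the nearest boundary — within the 1.2 mm shell band (3 × 0.4).

shell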